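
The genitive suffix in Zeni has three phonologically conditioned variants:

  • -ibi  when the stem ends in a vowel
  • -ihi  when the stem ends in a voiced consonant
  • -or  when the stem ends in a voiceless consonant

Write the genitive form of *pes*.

pesor

The final sound of *pes* is /s/, which is a voiceless consonant, so the suffix is -or, giving *pesor*.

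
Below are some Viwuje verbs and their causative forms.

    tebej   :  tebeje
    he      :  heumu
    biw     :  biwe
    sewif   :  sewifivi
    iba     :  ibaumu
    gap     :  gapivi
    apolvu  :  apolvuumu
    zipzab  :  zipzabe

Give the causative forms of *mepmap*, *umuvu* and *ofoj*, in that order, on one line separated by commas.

The alternation tracks the final sound of the stem — -ivi when the stem ends in a voiceless consonant (*sewif*, *gap*); -e when the stem ends in a voiced consonant (*tebej*, *biw*, *zipzab*); -umu when the stem ends in a vowel (*he*, *iba*, *apolvu*).
The final sound of *mepmap* is /p/, which is a voiceless consonant, so the suffix is -ivi, giving *mepmapivi*.
*umuvu* — final sound /u/ (a vowel) → -umu → *umuvuumu*.
*ofoj*: final sound = /j/, a voiced consonant → -e → *ofoje*.

mepmapivi, umuvuumu, ofoje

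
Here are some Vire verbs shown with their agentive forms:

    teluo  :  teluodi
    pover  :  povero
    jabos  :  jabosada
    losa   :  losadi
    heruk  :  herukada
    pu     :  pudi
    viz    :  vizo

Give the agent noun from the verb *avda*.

The suffix is conditioned by the final sound: -ada when the stem ends in a voiceless consonant (*jabos*, *heruk*); -o when the stem ends in a voiced consonant (*pover*, *viz*); -di when the stem ends in a vowel (*teluo*, *losa*, *pu*).
*avda*: final sound = /a/, a vowel → -di → *avdadi*.

avdadi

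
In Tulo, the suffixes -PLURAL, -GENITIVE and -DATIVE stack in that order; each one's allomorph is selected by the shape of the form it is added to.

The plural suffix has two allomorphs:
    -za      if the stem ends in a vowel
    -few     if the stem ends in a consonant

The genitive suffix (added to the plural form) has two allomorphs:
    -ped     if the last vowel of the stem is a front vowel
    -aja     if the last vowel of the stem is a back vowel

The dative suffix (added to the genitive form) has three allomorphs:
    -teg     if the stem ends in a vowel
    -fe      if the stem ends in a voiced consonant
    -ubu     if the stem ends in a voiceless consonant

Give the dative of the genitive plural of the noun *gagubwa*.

*gagubwa*: final sound = /a/, a vowel → -za → *gagubwaza*.
The plural form *gagubwaza*: last vowel = /a/, a back vowel → -aja → *gagubwazaaja*.
Since the final sound of the genitive form *gagubwazaaja* is /a/ (a vowel), it takes -teg, giving *gagubwazaajateg*.

gagubwazaajateg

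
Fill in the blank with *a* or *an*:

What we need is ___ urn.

an

The indefinite article is chosen by the initial *sound* of the following word, not its spelling.
*urn* begins with the sound /ɜr/ (u pronounced /ɜr/) — a vowel sound.
So the article is *an*: What we need is an urn.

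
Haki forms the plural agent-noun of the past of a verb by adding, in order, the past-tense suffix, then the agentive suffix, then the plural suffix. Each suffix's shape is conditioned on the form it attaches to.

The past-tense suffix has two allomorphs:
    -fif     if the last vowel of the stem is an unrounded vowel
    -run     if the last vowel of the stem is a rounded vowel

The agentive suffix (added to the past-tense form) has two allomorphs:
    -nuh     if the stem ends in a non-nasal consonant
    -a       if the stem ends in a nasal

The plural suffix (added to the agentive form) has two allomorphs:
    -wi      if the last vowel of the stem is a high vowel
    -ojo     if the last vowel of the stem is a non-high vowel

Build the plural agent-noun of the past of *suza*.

*suza*: last vowel = /a/, an unrounded vowel → -fif → *suzafif*.
The past-tense form *suzafif*: final consonant = /f/, non-nasal → -nuh → *suzafifnuh*.
Since the last vowel of the agentive form *suzafifnuh* is /u/ (a high vowel), it takes -wi, giving *suzafifnuhwi*.

suzafifnuhwi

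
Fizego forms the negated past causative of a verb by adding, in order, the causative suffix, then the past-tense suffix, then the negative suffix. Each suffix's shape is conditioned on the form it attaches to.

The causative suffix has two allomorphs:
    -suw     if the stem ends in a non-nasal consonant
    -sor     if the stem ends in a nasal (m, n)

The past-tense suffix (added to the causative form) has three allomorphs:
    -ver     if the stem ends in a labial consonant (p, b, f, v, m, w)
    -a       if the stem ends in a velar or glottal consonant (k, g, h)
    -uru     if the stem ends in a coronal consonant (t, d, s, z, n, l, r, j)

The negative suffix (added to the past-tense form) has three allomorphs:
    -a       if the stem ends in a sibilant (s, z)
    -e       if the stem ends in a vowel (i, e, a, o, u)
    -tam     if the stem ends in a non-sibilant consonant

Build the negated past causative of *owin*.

owinsorurue

Since the final consonant of *owin* is /n/ (a nasal), it takes -sor, giving *owinsor*.
The final consonant of the causative form *owinsor* is /r/, which is coronal, so the past-tense suffix is -uru, giving *owinsoruru*.
The past-tense form *owinsoruru*: final sound = /u/, a vowel → -e → *owinsorurue*.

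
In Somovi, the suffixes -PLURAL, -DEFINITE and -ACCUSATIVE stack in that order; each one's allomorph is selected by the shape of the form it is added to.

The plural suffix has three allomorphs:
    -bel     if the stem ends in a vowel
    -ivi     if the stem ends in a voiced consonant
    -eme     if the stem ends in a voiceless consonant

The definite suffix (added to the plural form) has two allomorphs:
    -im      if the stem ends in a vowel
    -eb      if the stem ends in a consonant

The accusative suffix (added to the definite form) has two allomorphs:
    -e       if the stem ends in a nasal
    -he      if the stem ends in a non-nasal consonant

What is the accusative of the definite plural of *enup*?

enupemeime

*enup*: final sound = /p/, a voiceless consonant → -eme → *enupeme*.
The plural form *enupeme* — final sound /e/ (a vowel) → -im → *enupemeim*.
The definite form *enupemeim*: final consonant = /m/, a nasal → -e → *enupemeime*.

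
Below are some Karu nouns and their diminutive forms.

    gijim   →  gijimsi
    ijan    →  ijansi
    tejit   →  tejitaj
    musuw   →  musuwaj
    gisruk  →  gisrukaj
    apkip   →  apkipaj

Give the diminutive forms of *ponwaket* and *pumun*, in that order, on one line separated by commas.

ponwaketaj, pumunsi

The alternation tracks the final consonant of the stem — -si when the stem ends in a nasal (*gijim*, *ijan*); -aj when the stem ends in a non-nasal consonant (*tejit*, *musuw*, *gisruk*, *apkip*).
Since the final consonant of *ponwaket* is /t/ (non-nasal), it takes -aj, giving *ponwaketaj*.
The final consonant of *pumun* is /n/, which is a nasal, so the suffix is -si, giving *pumunsi*.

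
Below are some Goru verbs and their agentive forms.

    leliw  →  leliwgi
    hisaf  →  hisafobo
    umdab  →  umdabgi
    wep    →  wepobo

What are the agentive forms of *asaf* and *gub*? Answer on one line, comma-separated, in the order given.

asafobo, gubgi

The suffix is conditioned by the final consonant: -obo when the stem ends in a voiceless consonant (*hisaf*, *wep*); -gi when the stem ends in a voiced consonant (*leliw*, *umdab*).
Since the final consonant of *asaf* is /f/ (voiceless), it takes -obo, giving *asafobo*.
The final consonant of *gub* is /b/, which is voiced, so the suffix is -gi, giving *gubgi*.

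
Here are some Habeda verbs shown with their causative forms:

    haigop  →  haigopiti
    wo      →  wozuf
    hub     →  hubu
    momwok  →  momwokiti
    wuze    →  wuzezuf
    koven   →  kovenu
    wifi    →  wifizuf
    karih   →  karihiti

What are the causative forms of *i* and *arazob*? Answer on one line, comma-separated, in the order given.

izuf, arazobu

Looking at the final sound of each stem: -iti when the stem ends in a voiceless consonant (*haigop*, *momwok*, *karih*); -u when the stem ends in a voiced consonant (*hub*, *koven*); -zuf when the stem ends in a vowel (*wo*, *wuze*, *wifi*).
*i* — final sound /i/ (a vowel) → -zuf → *izuf*.
*arazob*: final sound = /b/, a voiced consonant → -u → *arazobu*.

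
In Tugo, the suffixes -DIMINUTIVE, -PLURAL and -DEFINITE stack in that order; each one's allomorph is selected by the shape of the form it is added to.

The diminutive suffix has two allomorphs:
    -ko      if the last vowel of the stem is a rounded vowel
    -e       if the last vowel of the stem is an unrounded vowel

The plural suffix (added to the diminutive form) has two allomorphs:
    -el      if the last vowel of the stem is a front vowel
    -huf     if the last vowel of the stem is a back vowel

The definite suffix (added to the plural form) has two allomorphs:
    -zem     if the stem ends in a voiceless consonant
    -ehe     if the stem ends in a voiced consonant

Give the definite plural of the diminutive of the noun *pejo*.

pejokohufzem

The last vowel of *pejo* is /o/, which is a rounded vowel, so the diminutive suffix is -ko, giving *pejoko*.
Since the last vowel of the diminutive form *pejoko* is /o/ (a back vowel), it takes -huf, giving *pejokohuf*.
The final consonant of the plural form *pejokohuf* is /f/, which is voiceless, so the definite suffix is -zem, giving *pejokohufzem*.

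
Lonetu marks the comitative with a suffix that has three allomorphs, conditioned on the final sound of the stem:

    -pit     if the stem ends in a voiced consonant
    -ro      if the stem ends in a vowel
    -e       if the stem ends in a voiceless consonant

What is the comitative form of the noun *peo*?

peoro

The final sound of *peo* is /o/, which is a vowel, so the suffix is -ro, giving *peoro*.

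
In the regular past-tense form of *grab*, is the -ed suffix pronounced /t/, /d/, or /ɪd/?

The stem *grab* ends in a voiced sound other than /d/.
The -ed suffix is realized as /ɪd/ after /t, d/; as /t/ after other voiceless consonants; and as /d/ after other voiced sounds.
So -ed on *grab* is pronounced /d/.

/d/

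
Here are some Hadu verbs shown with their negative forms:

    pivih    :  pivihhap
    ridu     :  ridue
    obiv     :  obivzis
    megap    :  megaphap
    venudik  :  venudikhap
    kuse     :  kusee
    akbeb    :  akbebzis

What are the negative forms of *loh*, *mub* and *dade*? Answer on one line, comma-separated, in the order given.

lohhap, mubzis, dadee

The pattern is voicing of the final sound: -hap when the stem ends in a voiceless consonant (*pivih*, *megap*, *venudik*); -zis when the stem ends in a voiced consonant (*obiv*, *akbeb*); -e when the stem ends in a vowel (*ridu*, *kuse*).
*loh* — final sound /h/ (a voiceless consonant) → -hap → *lohhap*.
*mub*: final sound = /b/, a voiced consonant → -zis → *mubzis*.
*dade* — final sound /e/ (a vowel) → -e → *dadee*.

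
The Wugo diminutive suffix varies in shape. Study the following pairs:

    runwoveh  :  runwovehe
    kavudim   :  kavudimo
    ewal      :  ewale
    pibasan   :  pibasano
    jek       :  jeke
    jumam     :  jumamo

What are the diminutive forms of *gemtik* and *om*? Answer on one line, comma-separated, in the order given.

gemtike, omo

Looking at the final consonant of each stem: -o when the stem ends in a nasal (*kavudim*, *pibasan*, *jumam*); -e when the stem ends in a non-nasal consonant (*runwoveh*, *ewal*, *jek*).
*gemtik*: final consonant = /k/, non-nasal → -e → *gemtike*.
*om* — final consonant /m/ (a nasal) → -o → *omo*.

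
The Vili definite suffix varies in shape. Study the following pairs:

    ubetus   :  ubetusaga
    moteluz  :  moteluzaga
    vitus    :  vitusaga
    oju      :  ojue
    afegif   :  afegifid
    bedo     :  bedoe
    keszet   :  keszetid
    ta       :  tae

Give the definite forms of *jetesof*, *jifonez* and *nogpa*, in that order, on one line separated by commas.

jetesofid, jifonezaga, nogpae

The alternation tracks the final sound of the stem — -aga when the stem ends in a sibilant (*ubetus*, *moteluz*, *vitus*); -id when the stem ends in a non-sibilant consonant (*afegif*, *keszet*); -e when the stem ends in a vowel (*oju*, *bedo*, *ta*).
The final sound of *jetesof* is /f/, which is a non-sibilant consonant, so the suffix is -id, giving *jetesofid*.
The final sound of *jifonez* is /z/, which is a sibilant, so the suffix is -aga, giving *jifonezaga*.
Since the final sound of *nogpa* is /a/ (a vowel), it takes -e, giving *nogpae*.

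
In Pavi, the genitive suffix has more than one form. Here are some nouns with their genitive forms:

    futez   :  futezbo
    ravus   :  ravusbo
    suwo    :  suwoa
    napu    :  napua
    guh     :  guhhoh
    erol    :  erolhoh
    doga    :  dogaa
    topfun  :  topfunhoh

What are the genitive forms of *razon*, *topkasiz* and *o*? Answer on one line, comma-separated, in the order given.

razonhoh, topkasizbo, oa

The alternation tracks the final sound of the stem — -bo when the stem ends in a sibilant (*futez*, *ravus*); -hoh when the stem ends in a non-sibilant consonant (*guh*, *erol*, *topfun*); -a when the stem ends in a vowel (*suwo*, *napu*, *doga*).
Since the final sound of *razon* is /n/ (a non-sibilant consonant), it takes -hoh, giving *razonhoh*.
*topkasiz*: final sound = /z/, a sibilant → -bo → *topkasizbo*.
Since the final sound of *o* is /o/ (a vowel), it takes -a, giving *oa*.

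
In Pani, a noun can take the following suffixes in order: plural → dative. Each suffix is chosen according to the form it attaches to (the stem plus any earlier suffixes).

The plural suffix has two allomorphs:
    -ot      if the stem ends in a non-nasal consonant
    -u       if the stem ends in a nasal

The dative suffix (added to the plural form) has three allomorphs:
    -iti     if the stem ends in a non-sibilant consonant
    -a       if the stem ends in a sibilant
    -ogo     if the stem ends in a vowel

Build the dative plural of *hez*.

*hez*: final consonant = /z/, non-nasal → -ot → *hezot*.
The final sound of the plural form *hezot* is /t/, which is a non-sibilant consonant, so the dative suffix is -iti, giving *hezotiti*.

hezotiti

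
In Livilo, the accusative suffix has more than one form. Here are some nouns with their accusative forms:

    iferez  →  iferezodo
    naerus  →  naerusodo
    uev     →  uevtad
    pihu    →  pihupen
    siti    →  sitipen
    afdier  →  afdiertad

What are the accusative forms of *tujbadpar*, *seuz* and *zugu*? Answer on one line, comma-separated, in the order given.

tujbadpartad, seuzodo, zugupen

The pattern is sibilance of the final sound: -odo when the stem ends in a sibilant (*iferez*, *naerus*); -tad when the stem ends in a non-sibilant consonant (*uev*, *afdier*); -pen when the stem ends in a vowel (*pihu*, *siti*).
*tujbadpar*: final sound = /r/, a non-sibilant consonant → -tad → *tujbadpartad*.
Since the final sound of *seuz* is /z/ (a sibilant), it takes -odo, giving *seuzodo*.
Since the final sound of *zugu* is /u/ (a vowel), it takes -pen, giving *zugupen*.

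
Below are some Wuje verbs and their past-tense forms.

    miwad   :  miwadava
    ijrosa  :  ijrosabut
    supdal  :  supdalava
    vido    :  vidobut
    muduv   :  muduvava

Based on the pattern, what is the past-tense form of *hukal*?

The alternation tracks the final sound of the stem — -ava when the stem ends in a consonant (*miwad*, *supdal*, *muduv*); -but when the stem ends in a vowel (*ijrosa*, *vido*).
*hukal*: final sound = /l/, a consonant → -ava → *hukalava*.

hukalava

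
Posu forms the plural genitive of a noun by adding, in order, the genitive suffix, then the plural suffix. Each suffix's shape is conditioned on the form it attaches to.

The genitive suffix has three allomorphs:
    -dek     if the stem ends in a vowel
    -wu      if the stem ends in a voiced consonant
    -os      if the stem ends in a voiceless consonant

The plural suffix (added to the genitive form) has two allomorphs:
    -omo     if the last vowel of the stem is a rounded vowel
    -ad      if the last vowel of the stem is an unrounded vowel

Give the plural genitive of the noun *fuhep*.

fuheposomo

The final sound of *fuhep* is /p/, which is a voiceless consonant, so the genitive suffix is -os, giving *fuhepos*.
The genitive form *fuhepos* — last vowel /o/ (a rounded vowel) → -omo → *fuheposomo*.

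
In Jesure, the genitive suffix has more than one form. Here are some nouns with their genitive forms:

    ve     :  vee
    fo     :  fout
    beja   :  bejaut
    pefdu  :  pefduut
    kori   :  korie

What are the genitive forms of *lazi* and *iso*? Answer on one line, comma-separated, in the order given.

lazie, isout

The alternation tracks the last vowel of the stem — -e when the last vowel of the stem is a front vowel (*ve*, *kori*); -ut when the last vowel of the stem is a back vowel (*fo*, *beja*, *pefdu*).
Since the last vowel of *lazi* is /i/ (a front vowel), it takes -e, giving *lazie*.
*iso*: last vowel = /o/, a back vowel → -ut → *isout*.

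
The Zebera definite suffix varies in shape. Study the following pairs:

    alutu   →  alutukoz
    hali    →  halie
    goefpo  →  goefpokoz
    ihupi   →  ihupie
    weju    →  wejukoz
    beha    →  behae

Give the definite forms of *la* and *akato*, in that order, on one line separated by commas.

Looking at the last vowel of each stem: -koz when the last vowel of the stem is a rounded vowel (*alutu*, *goefpo*, *weju*); -e when the last vowel of the stem is an unrounded vowel (*hali*, *ihupi*, *beha*).
*la* — last vowel /a/ (an unrounded vowel) → -e → *lae*.
*akato*: last vowel = /o/, a rounded vowel → -koz → *akatokoz*.

lae, akatokoz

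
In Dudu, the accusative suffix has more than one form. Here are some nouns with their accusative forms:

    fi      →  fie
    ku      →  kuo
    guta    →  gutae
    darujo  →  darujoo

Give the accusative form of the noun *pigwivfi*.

pigwivfie

Looking at the last vowel of each stem: -o when the last vowel of the stem is a rounded vowel (*ku*, *darujo*); -e when the last vowel of the stem is an unrounded vowel (*fi*, *guta*).
*pigwivfi*: last vowel = /i/, an unrounded vowel → -e → *pigwivfie*.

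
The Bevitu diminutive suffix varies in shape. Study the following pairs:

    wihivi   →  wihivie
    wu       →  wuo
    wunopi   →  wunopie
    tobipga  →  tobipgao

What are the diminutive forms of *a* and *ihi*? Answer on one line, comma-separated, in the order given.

ao, ihie

The suffix is conditioned by the last vowel: -e when the last vowel of the stem is a front vowel (*wihivi*, *wunopi*); -o when the last vowel of the stem is a back vowel (*wu*, *tobipga*).
*a*: last vowel = /a/, a back vowel → -o → *ao*.
Since the last vowel of *ihi* is /i/ (a front vowel), it takes -e, giving *ihie*.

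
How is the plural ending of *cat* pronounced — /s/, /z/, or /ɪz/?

The stem *cat* ends in a voiceless non-sibilant consonant.
The plural suffix surfaces as /ɪz/ after sibilants, /s/ after other voiceless consonants, and /z/ after other voiced sounds.
So the plural -s on *cat* is pronounced /s/.

/s/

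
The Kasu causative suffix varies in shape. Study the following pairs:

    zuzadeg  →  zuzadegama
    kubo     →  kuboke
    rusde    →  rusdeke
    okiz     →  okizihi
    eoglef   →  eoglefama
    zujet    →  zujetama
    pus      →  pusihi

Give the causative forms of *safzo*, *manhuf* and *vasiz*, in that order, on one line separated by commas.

safzoke, manhufama, vasizihi

The alternation tracks the final sound of the stem — -ihi when the stem ends in a sibilant (*okiz*, *pus*); -ama when the stem ends in a non-sibilant consonant (*zuzadeg*, *eoglef*, *zujet*); -ke when the stem ends in a vowel (*kubo*, *rusde*).
*safzo*: final sound = /o/, a vowel → -ke → *safzoke*.
The final sound of *manhuf* is /f/, which is a non-sibilant consonant, so the suffix is -ama, giving *manhufama*.
The final sound of *vasiz* is /z/, which is a sibilant, so the suffix is -ihi, giving *vasizihi*.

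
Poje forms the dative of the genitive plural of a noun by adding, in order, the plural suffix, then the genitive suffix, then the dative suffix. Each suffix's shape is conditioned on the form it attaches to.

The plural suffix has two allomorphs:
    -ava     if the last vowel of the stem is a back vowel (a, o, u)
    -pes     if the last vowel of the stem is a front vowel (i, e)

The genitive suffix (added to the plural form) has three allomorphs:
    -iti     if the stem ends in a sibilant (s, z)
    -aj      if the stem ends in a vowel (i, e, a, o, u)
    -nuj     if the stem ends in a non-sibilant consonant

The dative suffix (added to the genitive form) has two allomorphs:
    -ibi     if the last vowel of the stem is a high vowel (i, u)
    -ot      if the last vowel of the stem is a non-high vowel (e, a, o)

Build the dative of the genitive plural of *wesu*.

wesuavaajot

*wesu*: last vowel = /u/, a back vowel → -ava → *wesuava*.
Since the final sound of the plural form *wesuava* is /a/ (a vowel), it takes -aj, giving *wesuavaaj*.
The genitive form *wesuavaaj*: last vowel = /a/, a non-high vowel → -ot → *wesuavaajot*.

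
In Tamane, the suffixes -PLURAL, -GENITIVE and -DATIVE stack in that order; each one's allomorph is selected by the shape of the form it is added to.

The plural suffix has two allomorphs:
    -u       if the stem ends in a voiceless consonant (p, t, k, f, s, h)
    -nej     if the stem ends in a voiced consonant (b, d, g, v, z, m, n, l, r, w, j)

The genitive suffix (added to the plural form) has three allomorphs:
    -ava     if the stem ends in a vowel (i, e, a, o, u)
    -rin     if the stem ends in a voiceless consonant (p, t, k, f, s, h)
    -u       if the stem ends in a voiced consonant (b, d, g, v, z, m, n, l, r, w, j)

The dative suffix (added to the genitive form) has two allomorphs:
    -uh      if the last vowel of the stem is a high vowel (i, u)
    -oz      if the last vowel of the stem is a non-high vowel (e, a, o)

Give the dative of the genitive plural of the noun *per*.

pernejuuh

Since the final consonant of *per* is /r/ (voiced), it takes -nej, giving *pernej*.
The plural form *pernej*: final sound = /j/, a voiced consonant → -u → *perneju*.
The genitive form *perneju*: last vowel = /u/, a high vowel → -uh → *pernejuuh*.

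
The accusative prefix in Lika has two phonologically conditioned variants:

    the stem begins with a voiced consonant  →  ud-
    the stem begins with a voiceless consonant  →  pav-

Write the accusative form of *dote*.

*dote*: first consonant = /d/, voiced → ud- → *uddote*.

uddote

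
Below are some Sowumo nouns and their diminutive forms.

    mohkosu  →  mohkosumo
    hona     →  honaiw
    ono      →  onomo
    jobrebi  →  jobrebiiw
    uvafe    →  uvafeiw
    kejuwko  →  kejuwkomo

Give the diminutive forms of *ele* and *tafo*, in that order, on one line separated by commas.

eleiw, tafomo

The pattern is rounding harmony: -mo when the last vowel of the stem is a rounded vowel (*mohkosu*, *ono*, *kejuwko*); -iw when the last vowel of the stem is an unrounded vowel (*hona*, *jobrebi*, *uvafe*).
*ele* — last vowel /e/ (an unrounded vowel) → -iw → *eleiw*.
*tafo*: last vowel = /o/, a rounded vowel → -mo → *tafomo*.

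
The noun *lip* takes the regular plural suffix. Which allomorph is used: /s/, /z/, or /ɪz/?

/s/

The stem *lip* ends in a voiceless non-sibilant consonant.
The plural suffix surfaces as /ɪz/ after sibilants, /s/ after other voiceless consonants, and /z/ after other voiced sounds.
So the plural -s on *lip* is pronounced /s/.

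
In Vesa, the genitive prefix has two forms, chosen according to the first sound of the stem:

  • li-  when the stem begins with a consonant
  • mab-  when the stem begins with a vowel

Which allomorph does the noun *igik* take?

The first sound of *igik* is /i/, which is a vowel, so the prefix is mab-.

mab-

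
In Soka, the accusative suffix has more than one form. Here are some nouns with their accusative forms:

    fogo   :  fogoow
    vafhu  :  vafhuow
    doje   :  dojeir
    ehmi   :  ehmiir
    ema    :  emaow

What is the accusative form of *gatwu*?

The alternation tracks the last vowel of the stem — -ir when the last vowel of the stem is a front vowel (*doje*, *ehmi*); -ow when the last vowel of the stem is a back vowel (*fogo*, *vafhu*, *ema*).
Since the last vowel of *gatwu* is /u/ (a back vowel), it takes -ow, giving *gatwuow*.

gatwuow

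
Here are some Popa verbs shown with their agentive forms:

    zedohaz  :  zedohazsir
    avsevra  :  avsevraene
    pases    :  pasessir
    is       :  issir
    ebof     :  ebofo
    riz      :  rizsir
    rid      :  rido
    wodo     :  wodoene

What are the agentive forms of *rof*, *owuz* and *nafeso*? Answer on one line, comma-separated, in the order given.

The alternation tracks the final sound of the stem — -sir when the stem ends in a sibilant (*zedohaz*, *pases*, *is*, *riz*); -o when the stem ends in a non-sibilant consonant (*ebof*, *rid*); -ene when the stem ends in a vowel (*avsevra*, *wodo*).
Since the final sound of *rof* is /f/ (a non-sibilant consonant), it takes -o, giving *rofo*.
*owuz*: final sound = /z/, a sibilant → -sir → *owuzsir*.
*nafeso*: final sound = /o/, a vowel → -ene → *nafesoene*.

rofo, owuzsir, nafesoene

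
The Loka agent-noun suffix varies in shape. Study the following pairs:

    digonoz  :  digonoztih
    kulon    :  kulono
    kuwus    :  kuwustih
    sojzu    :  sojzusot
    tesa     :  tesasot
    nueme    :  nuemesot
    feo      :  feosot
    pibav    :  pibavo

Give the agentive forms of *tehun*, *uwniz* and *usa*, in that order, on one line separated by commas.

tehuno, uwniztih, usasot

Looking at the final sound of each stem: -tih when the stem ends in a sibilant (*digonoz*, *kuwus*); -o when the stem ends in a non-sibilant consonant (*kulon*, *pibav*); -sot when the stem ends in a vowel (*sojzu*, *tesa*, *nueme*, *feo*).
*tehun*: final sound = /n/, a non-sibilant consonant → -o → *tehuno*.
*uwniz*: final sound = /z/, a sibilant → -tih → *uwniztih*.
The final sound of *usa* is /a/, which is a vowel, so the suffix is -sot, giving *usasot*.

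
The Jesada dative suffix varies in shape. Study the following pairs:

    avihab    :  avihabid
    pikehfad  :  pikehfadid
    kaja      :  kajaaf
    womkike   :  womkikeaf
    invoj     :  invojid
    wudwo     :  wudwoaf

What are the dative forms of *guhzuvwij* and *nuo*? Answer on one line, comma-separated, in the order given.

guhzuvwijid, nuoaf

Looking at the final sound of each stem: -id when the stem ends in a consonant (*avihab*, *pikehfad*, *invoj*); -af when the stem ends in a vowel (*kaja*, *womkike*, *wudwo*).
Since the final sound of *guhzuvwij* is /j/ (a consonant), it takes -id, giving *guhzuvwijid*.
*nuo*: final sound = /o/, a vowel → -af → *nuoaf*.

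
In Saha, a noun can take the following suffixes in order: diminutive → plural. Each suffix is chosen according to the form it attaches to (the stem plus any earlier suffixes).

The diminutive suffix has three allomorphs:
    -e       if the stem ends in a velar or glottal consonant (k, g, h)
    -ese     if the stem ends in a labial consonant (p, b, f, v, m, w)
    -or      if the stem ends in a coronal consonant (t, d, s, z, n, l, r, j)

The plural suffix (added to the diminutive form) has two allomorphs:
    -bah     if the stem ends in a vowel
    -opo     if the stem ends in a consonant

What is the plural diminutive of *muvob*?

muvobesebah

Since the final consonant of *muvob* is /b/ (labial), it takes -ese, giving *muvobese*.
Since the final sound of the diminutive form *muvobese* is /e/ (a vowel), it takes -bah, giving *muvobesebah*.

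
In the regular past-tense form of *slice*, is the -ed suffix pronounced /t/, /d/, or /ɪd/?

/t/

The stem *slice* ends in a voiceless consonant other than /t/.
The -ed suffix is realized as /ɪd/ after /t, d/; as /t/ after other voiceless consonants; and as /d/ after other voiced sounds.
So -ed on *slice* is pronounced /t/.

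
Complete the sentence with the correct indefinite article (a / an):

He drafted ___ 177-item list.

The indefinite article is chosen by the initial *sound* of the following word, not its spelling.
The number *177* is spoken "one hundred …", beginning with /wʌn/ — a consonant sound.
So the article is *a*: He drafted a 177-item list.

a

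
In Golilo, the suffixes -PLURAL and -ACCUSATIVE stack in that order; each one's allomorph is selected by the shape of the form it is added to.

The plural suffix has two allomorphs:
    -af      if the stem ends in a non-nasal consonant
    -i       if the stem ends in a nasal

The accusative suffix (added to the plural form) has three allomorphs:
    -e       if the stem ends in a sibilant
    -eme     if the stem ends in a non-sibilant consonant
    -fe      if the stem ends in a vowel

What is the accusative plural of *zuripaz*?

zuripazafeme

The final consonant of *zuripaz* is /z/, which is non-nasal, so the plural suffix is -af, giving *zuripazaf*.
Since the final sound of the plural form *zuripazaf* is /f/ (a non-sibilant consonant), it takes -eme, giving *zuripazafeme*.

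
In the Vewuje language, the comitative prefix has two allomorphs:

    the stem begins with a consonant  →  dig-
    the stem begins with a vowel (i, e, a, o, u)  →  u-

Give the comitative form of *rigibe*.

*rigibe*: first sound = /r/, a consonant → dig- → *digrigibe*.

digrigibe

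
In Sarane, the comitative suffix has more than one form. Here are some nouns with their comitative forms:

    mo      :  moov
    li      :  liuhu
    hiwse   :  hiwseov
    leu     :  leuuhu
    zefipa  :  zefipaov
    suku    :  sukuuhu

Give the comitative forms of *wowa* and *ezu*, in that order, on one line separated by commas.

wowaov, ezuuhu

The alternation tracks the last vowel of the stem — -uhu when the last vowel of the stem is a high vowel (*li*, *leu*, *suku*); -ov when the last vowel of the stem is a non-high vowel (*mo*, *hiwse*, *zefipa*).
*wowa* — last vowel /a/ (a non-high vowel) → -ov → *wowaov*.
*ezu*: last vowel = /u/, a high vowel → -uhu → *ezuuhu*.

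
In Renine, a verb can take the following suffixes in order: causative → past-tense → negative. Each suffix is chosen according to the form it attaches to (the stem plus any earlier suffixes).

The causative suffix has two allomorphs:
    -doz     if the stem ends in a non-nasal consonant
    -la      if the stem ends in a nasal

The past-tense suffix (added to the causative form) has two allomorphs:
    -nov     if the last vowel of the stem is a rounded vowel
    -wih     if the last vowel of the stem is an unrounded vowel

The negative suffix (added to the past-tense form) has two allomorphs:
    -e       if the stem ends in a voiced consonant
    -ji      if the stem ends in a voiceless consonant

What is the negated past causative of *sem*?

semlawihji

Since the final consonant of *sem* is /m/ (a nasal), it takes -la, giving *semla*.
The causative form *semla* — last vowel /a/ (an unrounded vowel) → -wih → *semlawih*.
The past-tense form *semlawih* — final consonant /h/ (voiceless) → -ji → *semlawihji*.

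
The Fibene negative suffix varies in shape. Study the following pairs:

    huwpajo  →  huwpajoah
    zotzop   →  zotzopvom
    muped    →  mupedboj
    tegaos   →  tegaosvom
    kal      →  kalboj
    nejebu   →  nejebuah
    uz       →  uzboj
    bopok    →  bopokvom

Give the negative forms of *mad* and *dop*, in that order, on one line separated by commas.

madboj, dopvom

The pattern is voicing of the final sound: -vom when the stem ends in a voiceless consonant (*zotzop*, *tegaos*, *bopok*); -boj when the stem ends in a voiced consonant (*muped*, *kal*, *uz*); -ah when the stem ends in a vowel (*huwpajo*, *nejebu*).
*mad* — final sound /d/ (a voiced consonant) → -boj → *madboj*.
The final sound of *dop* is /p/, which is a voiceless consonant, so the suffix is -vom, giving *dopvom*.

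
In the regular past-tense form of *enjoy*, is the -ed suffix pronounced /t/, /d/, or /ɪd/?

/d/

The stem *enjoy* ends in a voiced sound other than /d/.
The -ed suffix is realized as /ɪd/ after /t, d/; as /t/ after other voiceless consonants; and as /d/ after other voiced sounds.
So -ed on *enjoy* is pronounced /d/.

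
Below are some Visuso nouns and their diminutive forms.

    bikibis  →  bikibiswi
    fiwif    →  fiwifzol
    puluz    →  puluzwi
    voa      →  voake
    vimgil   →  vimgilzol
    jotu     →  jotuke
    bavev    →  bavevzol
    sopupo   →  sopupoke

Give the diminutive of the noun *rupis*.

Looking at the final sound of each stem: -wi when the stem ends in a sibilant (*bikibis*, *puluz*); -zol when the stem ends in a non-sibilant consonant (*fiwif*, *vimgil*, *bavev*); -ke when the stem ends in a vowel (*voa*, *jotu*, *sopupo*).
Since the final sound of *rupis* is /s/ (a sibilant), it takes -wi, giving *rupiswi*.

rupiswi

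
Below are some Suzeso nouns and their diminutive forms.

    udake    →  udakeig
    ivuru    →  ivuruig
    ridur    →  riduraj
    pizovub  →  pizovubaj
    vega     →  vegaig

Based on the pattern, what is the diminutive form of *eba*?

Looking at the final sound of each stem: -aj when the stem ends in a consonant (*ridur*, *pizovub*); -ig when the stem ends in a vowel (*udake*, *ivuru*, *vega*).
*eba* — final sound /a/ (a vowel) → -ig → *ebaig*.

ebaig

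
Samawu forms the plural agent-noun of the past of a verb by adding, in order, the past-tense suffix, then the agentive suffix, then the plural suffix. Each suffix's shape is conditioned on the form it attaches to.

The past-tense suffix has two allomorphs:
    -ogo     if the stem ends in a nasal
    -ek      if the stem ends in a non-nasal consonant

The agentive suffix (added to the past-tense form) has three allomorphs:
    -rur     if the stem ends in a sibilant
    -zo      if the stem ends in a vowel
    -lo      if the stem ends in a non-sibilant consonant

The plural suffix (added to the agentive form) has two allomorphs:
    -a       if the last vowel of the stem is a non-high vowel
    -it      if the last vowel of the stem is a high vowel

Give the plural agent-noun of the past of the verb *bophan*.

The final consonant of *bophan* is /n/, which is a nasal, so the past-tense suffix is -ogo, giving *bophanogo*.
The past-tense form *bophanogo*: final sound = /o/, a vowel → -zo → *bophanogozo*.
The agentive form *bophanogozo* — last vowel /o/ (a non-high vowel) → -a → *bophanogozoa*.

bophanogozoa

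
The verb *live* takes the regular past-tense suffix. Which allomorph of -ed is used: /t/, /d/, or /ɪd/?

The stem *live* ends in a voiced sound other than /d/.
The -ed suffix is realized as /ɪd/ after /t, d/; as /t/ after other voiceless consonants; and as /d/ after other voiced sounds.
So -ed on *live* is pronounced /d/.

/d/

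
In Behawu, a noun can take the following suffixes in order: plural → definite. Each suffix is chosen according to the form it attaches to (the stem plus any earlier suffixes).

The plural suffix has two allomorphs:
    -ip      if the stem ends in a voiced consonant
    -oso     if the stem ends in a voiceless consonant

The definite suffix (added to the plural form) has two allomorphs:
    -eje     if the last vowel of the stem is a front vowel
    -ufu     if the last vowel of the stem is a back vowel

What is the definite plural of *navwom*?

*navwom* — final consonant /m/ (voiced) → -ip → *navwomip*.
The last vowel of the plural form *navwomip* is /i/, which is a front vowel, so the definite suffix is -eje, giving *navwomipeje*.

navwomipeje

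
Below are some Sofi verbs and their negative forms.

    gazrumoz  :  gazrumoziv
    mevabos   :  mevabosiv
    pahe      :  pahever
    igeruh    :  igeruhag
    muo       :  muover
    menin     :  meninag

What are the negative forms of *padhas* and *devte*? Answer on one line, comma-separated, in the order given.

padhasiv, devtever

Looking at the final sound of each stem: -iv when the stem ends in a sibilant (*gazrumoz*, *mevabos*); -ag when the stem ends in a non-sibilant consonant (*igeruh*, *menin*); -ver when the stem ends in a vowel (*pahe*, *muo*).
Since the final sound of *padhas* is /s/ (a sibilant), it takes -iv, giving *padhasiv*.
The final sound of *devte* is /e/, which is a vowel, so the suffix is -ver, giving *devtever*.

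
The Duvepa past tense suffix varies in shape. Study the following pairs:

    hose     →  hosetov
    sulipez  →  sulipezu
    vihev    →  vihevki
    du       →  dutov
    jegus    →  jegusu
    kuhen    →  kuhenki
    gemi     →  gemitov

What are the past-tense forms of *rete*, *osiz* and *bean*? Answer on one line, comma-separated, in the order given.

Looking at the final sound of each stem: -u when the stem ends in a sibilant (*sulipez*, *jegus*); -ki when the stem ends in a non-sibilant consonant (*vihev*, *kuhen*); -tov when the stem ends in a vowel (*hose*, *du*, *gemi*).
The final sound of *rete* is /e/, which is a vowel, so the suffix is -tov, giving *retetov*.
*osiz* — final sound /z/ (a sibilant) → -u → *osizu*.
The final sound of *bean* is /n/, which is a non-sibilant consonant, so the suffix is -ki, giving *beanki*.

retetov, osizu, beanki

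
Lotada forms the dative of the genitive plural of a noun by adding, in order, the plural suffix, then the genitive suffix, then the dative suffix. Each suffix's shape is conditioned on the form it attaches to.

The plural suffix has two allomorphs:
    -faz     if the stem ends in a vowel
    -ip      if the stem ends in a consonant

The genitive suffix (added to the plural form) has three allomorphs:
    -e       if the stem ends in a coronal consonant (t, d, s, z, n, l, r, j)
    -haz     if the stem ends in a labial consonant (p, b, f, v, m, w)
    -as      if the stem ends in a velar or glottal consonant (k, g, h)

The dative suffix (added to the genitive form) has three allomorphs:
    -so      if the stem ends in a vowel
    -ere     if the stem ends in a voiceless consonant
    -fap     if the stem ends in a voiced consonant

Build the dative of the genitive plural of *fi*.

fifazeso

The final sound of *fi* is /i/, which is a vowel, so the plural suffix is -faz, giving *fifaz*.
The final consonant of the plural form *fifaz* is /z/, which is coronal, so the genitive suffix is -e, giving *fifaze*.
The final sound of the genitive form *fifaze* is /e/, which is a vowel, so the dative suffix is -so, giving *fifazeso*.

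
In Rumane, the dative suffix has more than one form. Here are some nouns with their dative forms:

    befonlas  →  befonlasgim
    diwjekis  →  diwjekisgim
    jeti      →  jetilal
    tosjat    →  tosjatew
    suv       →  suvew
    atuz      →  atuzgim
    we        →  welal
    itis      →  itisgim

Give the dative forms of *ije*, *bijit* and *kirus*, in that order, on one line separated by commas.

ijelal, bijitew, kirusgim

The suffix is conditioned by the final sound: -gim when the stem ends in a sibilant (*befonlas*, *diwjekis*, *atuz*, *itis*); -ew when the stem ends in a non-sibilant consonant (*tosjat*, *suv*); -lal when the stem ends in a vowel (*jeti*, *we*).
The final sound of *ije* is /e/, which is a vowel, so the suffix is -lal, giving *ijelal*.
Since the final sound of *bijit* is /t/ (a non-sibilant consonant), it takes -ew, giving *bijitew*.
*kirus* — final sound /s/ (a sibilant) → -gim → *kirusgim*.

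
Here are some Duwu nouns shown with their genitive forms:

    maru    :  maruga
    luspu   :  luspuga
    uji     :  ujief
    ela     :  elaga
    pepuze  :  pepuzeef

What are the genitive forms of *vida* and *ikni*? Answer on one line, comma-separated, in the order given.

vidaga, iknief

Looking at the last vowel of each stem: -ef when the last vowel of the stem is a front vowel (*uji*, *pepuze*); -ga when the last vowel of the stem is a back vowel (*maru*, *luspu*, *ela*).
*vida*: last vowel = /a/, a back vowel → -ga → *vidaga*.
*ikni*: last vowel = /i/, a front vowel → -ef → *iknief*.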